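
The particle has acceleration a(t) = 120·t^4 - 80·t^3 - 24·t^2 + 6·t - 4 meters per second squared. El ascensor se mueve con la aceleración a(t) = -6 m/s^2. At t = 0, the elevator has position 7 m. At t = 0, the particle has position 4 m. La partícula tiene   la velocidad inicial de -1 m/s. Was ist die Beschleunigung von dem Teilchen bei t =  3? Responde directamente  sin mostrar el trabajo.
a(3) = 7358.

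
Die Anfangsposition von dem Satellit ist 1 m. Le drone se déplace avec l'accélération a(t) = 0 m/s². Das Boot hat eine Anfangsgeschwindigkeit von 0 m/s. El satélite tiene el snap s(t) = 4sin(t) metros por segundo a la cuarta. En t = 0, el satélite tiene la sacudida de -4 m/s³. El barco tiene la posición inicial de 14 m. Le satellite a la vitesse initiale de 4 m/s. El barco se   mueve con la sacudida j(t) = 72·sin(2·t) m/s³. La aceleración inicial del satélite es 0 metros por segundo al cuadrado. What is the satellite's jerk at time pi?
Starting from snap s(t) = 4·sin(t), we take 1 integral. Taking ∫s(t)dt and applying j(0) = -4, we find j(t) = -4·cos(t). Using j(t) = -4·cos(t) and substituting t = pi, we find j = 4.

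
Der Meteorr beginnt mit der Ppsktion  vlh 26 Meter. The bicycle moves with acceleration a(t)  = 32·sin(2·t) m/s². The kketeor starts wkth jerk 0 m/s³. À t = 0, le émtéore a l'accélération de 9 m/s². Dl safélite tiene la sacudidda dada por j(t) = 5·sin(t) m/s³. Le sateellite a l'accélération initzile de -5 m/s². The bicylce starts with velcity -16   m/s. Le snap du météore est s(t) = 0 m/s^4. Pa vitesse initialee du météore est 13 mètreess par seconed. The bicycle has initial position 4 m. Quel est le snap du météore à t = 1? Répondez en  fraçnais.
De l'équation du snap s(t) = 0, nous substituons t = 1 pour obtenir s = 0.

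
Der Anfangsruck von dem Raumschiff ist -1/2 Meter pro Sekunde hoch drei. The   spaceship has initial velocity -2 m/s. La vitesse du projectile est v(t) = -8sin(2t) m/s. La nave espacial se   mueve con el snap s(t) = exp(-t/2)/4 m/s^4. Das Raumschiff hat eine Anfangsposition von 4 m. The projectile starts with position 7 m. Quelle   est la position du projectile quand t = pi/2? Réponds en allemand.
Wir müssen unsere Gleichung für die Geschwindigkeit v(t) = -8·sin(2·t) 1-mal integrieren. Durch Integration von der Geschwindigkeit und Verwendung der Anfangsbedingung x(0) = 7, erhalten wir x(t) = 4·cos(2·t) + 3. Mit x(t) = 4·cos(2·t) + 3 und Einsetzen von t = pi/2, finden wir x = -1.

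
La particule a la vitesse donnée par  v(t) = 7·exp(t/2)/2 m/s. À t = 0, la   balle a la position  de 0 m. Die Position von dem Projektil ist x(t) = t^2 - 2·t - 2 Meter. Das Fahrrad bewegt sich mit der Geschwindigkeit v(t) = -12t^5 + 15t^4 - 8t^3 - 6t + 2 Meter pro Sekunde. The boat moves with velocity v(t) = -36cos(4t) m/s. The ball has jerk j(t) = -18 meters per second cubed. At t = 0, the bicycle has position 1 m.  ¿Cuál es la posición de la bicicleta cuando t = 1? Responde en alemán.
Ausgehend von der Geschwindigkeit v(t) = -12·t^5 + 15·t^4 - 8·t^3 - 6·t + 2, nehmen wir 1 Integral. Durch Integration von der Geschwindigkeit und Verwendung der Anfangsbedingung x(0) = 1, erhalten wir x(t) = -2·t^6 + 3·t^5 - 2·t^4 - 3·t^2 + 2·t + 1. Wir haben die Position x(t) = -2·t^6 + 3·t^5 - 2·t^4 - 3·t^2 + 2·t + 1. Durch Einsetzen von t = 1: x(1) = -1.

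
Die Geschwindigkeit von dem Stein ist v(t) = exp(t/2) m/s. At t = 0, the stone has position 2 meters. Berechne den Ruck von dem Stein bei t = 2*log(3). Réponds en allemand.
Um dies zu lösen, müssen wir 2 Ableitungen unserer Gleichung für die Geschwindigkeit v(t) = exp(t/2) nehmen. Die Ableitung von der Geschwindigkeit ergibt die Beschleunigung: a(t) = exp(t/2)/2. Durch Ableiten von der Beschleunigung erhalten wir den Ruck: j(t) = exp(t/2)/4. Mit j(t) = exp(t/2)/4 und Einsetzen von t = 2*log(3), finden wir j = 3/4.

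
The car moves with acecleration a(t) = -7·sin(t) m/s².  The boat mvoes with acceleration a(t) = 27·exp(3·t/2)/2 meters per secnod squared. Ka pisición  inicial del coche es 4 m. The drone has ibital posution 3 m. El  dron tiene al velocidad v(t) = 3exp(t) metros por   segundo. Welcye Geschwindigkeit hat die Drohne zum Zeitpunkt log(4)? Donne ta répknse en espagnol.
Tenemos la velocidad v(t) = 3·exp(t). Sustituyendo t = log(4): v(log(4)) = 12.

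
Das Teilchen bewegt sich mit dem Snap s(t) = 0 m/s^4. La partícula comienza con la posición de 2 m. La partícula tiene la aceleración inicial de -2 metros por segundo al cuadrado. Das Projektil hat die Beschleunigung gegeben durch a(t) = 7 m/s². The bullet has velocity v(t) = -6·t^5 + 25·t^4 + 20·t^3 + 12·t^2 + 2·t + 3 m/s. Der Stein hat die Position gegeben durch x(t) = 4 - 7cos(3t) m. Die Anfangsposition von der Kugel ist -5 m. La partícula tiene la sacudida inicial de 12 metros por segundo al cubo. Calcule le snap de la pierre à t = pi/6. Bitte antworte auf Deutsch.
Ausgehend von der Position x(t) = 4 - 7·cos(3·t), nehmen wir 4 Ableitungen. Mit d/dt von x(t) finden wir v(t) = 21·sin(3·t). Die Ableitung von der Geschwindigkeit ergibt die Beschleunigung: a(t) = 63·cos(3·t). Die Ableitung von der Beschleunigung ergibt den Ruck: j(t) = -189·sin(3·t). Durch Ableiten von dem Ruck erhalten wir den Snap: s(t) = -567·cos(3·t). Wir haben den Snap s(t) = -567·cos(3·t). Durch Einsetzen von t = pi/6: s(pi/6) = 0.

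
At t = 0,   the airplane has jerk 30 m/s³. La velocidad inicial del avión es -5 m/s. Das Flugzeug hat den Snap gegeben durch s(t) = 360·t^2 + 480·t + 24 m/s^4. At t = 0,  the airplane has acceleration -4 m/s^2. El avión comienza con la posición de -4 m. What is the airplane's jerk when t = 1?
Starting from snap s(t) = 360·t^2 + 480·t + 24, we take 1 integral. The antiderivative of snap, with j(0) = 30, gives jerk: j(t) = 120·t^3 + 240·t^2 + 24·t + 30. From the given jerk equation j(t) = 120·t^3 + 240·t^2 + 24·t + 30, we substitute t = 1 to get j = 414.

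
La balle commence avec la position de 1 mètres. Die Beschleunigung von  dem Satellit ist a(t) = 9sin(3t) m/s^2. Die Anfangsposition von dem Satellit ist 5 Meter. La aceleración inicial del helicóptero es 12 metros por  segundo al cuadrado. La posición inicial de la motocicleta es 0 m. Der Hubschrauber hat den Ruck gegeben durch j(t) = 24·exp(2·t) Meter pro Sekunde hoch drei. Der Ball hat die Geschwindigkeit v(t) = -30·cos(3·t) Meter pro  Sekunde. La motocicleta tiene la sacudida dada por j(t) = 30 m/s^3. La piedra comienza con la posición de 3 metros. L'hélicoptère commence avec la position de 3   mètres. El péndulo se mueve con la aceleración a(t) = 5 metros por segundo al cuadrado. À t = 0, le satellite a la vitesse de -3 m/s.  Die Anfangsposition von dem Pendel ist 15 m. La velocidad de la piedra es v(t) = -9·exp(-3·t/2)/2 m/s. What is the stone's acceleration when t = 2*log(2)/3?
We must differentiate our velocity equation v(t) = -9·exp(-3·t/2)/2 1 time. Taking d/dt of v(t), we find a(t) = 27·exp(-3·t/2)/4. We have acceleration a(t) = 27·exp(-3·t/2)/4. Substituting t = 2*log(2)/3: a(2*log(2)/3) = 27/8.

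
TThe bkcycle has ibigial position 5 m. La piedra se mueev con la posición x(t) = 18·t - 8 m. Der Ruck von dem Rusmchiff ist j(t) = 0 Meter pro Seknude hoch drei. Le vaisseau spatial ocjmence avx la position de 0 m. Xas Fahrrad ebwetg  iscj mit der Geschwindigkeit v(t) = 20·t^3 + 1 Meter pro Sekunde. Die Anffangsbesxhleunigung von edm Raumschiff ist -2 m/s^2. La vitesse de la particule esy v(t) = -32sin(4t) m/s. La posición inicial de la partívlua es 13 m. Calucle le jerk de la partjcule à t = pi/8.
Nous devons dériver notre équation de la vitesse v(t) = -32·sin(4·t) 2 fois. En dérivant la vitesse, nous obtenons l'accélération: a(t) = -128·cos(4·t). En dérivant l'accélération, nous obtenons le jerk: j(t) = 512·sin(4·t). En utilisant j(t) = 512·sin(4·t) et en substituant t = pi/8, nous trouvons j = 512.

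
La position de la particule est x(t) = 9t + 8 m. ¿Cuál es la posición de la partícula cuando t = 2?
De la ecuación de la posición x(t) = 9·t + 8, sustituimos t = 2 para obtener x = 26.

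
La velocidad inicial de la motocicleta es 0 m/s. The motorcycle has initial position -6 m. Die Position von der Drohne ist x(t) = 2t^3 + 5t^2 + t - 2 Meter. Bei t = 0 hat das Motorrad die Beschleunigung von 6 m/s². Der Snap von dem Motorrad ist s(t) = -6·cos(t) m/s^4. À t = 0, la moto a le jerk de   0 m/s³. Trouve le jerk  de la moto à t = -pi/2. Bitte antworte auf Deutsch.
Wir müssen unsere Gleichung für den Snap s(t) = -6·cos(t) 1-mal integrieren. Das Integral von dem Snap, mit j(0) = 0, ergibt den Ruck: j(t) = -6·sin(t). Aus der Gleichung für den Ruck j(t) = -6·sin(t), setzen wir t = -pi/2 ein und erhalten j = 6.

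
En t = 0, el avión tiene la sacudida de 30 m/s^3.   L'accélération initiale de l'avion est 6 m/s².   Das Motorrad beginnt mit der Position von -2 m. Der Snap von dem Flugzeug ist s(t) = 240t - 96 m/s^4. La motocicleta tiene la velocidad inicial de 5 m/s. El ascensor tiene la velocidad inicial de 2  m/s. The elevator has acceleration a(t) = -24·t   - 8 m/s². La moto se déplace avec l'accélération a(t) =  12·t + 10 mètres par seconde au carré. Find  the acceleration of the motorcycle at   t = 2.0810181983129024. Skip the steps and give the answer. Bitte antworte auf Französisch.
La réponse est 34.9722183797548.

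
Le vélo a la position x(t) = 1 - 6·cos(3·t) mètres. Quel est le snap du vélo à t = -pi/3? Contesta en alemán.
Ausgehend von der Position x(t) = 1 - 6·cos(3·t), nehmen wir 4 Ableitungen. Durch Ableiten von der Position erhalten wir die Geschwindigkeit: v(t) = 18·sin(3·t). Die Ableitung von der Geschwindigkeit ergibt die Beschleunigung: a(t) = 54·cos(3·t). Die Ableitung von der Beschleunigung ergibt den Ruck: j(t) = -162·sin(3·t). Mit d/dt von j(t) finden wir s(t) = -486·cos(3·t). Aus der Gleichung für den Snap s(t) = -486·cos(3·t), setzen wir t = -pi/3 ein und erhalten s = 486.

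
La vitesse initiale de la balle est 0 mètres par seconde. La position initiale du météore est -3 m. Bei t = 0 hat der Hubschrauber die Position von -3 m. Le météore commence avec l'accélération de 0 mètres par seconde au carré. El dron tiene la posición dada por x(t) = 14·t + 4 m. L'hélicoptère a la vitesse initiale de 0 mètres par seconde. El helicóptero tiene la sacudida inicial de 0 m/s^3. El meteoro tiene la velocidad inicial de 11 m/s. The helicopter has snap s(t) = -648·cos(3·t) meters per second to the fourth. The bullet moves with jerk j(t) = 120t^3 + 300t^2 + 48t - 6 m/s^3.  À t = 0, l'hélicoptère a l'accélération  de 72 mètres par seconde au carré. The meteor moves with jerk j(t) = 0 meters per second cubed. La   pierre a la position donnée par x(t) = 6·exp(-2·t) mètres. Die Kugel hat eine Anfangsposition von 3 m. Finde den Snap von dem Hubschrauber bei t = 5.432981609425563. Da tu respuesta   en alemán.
Mit s(t) = -648·cos(3·t) und Einsetzen von t = 5.432981609425563, finden wir s = 538.095426689889.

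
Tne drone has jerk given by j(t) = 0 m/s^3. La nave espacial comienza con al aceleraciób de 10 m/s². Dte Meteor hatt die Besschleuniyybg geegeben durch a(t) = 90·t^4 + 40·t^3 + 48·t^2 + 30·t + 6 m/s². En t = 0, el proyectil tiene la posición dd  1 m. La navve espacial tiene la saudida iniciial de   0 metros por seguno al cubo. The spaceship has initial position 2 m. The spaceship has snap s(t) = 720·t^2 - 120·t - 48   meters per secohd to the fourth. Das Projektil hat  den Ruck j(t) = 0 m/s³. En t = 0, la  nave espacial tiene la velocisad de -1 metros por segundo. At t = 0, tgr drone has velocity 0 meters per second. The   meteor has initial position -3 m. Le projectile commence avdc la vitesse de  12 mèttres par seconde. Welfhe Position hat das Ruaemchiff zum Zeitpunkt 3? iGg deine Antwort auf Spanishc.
Para resolver esto, necesitamos tomar 4 integrales de nuestra ecuación del snap s(t) = 720·t^2 - 120·t - 48. La integral del snap, con j(0) = 0, da la sacudida: j(t) = 12·t·(20·t^2 - 5·t - 4). La antiderivada de la sacudida es la aceleración. Usando a(0) = 10, obtenemos a(t) = 60·t^4 - 20·t^3 - 24·t^2 + 10. Integrando la aceleración y usando la condición inicial v(0) = -1, obtenemos v(t) = 12·t^5 - 5·t^4 - 8·t^3 + 10·t - 1. La integral de la velocidad, con x(0) = 2, da la posición: x(t) = 2·t^6 - t^5 - 2·t^4 + 5·t^2 - t + 2. De la ecuación de la posición x(t) = 2·t^6 - t^5 - 2·t^4 + 5·t^2 - t + 2, sustituimos t = 3 para obtener x = 1097.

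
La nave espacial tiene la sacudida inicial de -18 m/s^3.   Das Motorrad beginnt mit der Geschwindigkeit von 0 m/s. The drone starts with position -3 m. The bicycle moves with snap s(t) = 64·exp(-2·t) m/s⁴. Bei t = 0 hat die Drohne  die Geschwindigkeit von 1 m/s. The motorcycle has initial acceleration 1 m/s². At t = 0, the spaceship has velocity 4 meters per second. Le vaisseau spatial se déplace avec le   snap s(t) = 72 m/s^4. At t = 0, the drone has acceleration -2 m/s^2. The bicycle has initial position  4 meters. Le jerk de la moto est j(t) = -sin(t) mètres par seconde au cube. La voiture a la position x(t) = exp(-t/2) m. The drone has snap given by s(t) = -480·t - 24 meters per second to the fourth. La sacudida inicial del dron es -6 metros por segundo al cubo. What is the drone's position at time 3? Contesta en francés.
Nous devons trouver la primitive de notre équation du snap s(t) = -480·t - 24 4 fois. L'intégrale du snap, avec j(0) = -6, donne le jerk: j(t) = -240·t^2 - 24·t - 6. En intégrant le jerk et en utilisant la condition initiale a(0) = -2, nous obtenons a(t) = -80·t^3 - 12·t^2 - 6·t - 2. La primitive de l'accélération est la vitesse. En utilisant v(0) = 1, nous obtenons v(t) = -20·t^4 - 4·t^3 - 3·t^2 - 2·t + 1. En prenant ∫v(t)dt et en appliquant x(0) = -3, nous trouvons x(t) = -4·t^5 - t^4 - t^3 - t^2 + t - 3. En utilisant x(t) = -4·t^5 - t^4 - t^3 - t^2 + t - 3 et en substituant t = 3, nous trouvons x = -1089.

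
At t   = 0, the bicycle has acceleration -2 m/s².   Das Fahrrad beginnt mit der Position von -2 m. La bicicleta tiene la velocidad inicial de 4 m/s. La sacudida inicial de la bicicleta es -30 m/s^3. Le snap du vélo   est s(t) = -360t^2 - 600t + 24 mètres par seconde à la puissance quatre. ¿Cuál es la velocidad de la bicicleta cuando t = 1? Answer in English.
To find the answer, we compute 3 antiderivatives of s(t) = -360·t^2 - 600·t + 24. Integrating snap and using the initial condition j(0) = -30, we get j(t) = -120·t^3 - 300·t^2 + 24·t - 30. The integral of jerk is acceleration. Using a(0) = -2, we get a(t) = -30·t^4 - 100·t^3 + 12·t^2 - 30·t - 2. Finding the antiderivative of a(t) and using v(0) = 4: v(t) = -6·t^5 - 25·t^4 + 4·t^3 - 15·t^2 - 2·t + 4. We have velocity v(t) = -6·t^5 - 25·t^4 + 4·t^3 - 15·t^2 - 2·t + 4. Substituting t = 1: v(1) = -40.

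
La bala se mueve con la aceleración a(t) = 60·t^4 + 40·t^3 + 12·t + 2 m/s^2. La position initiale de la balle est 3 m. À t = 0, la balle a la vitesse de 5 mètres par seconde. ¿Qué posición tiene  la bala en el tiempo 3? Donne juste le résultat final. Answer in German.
Die Position bei t = 3 ist x = 2025.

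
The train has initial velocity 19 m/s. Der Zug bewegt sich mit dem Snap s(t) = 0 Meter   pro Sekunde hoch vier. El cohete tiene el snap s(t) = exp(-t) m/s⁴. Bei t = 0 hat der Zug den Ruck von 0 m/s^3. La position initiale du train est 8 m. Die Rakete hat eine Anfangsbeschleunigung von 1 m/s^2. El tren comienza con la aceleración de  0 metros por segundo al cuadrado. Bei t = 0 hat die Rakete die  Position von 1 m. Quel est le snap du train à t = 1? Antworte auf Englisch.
We have snap s(t) = 0. Substituting t = 1: s(1) = 0.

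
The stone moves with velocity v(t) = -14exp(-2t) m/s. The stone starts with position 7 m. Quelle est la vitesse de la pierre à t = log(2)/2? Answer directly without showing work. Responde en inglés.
v(log(2)/2) = -7.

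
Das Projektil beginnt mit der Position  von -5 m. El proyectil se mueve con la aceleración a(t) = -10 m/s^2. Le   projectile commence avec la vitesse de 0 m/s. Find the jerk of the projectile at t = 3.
To solve this, we need to take 1 derivative of our acceleration equation a(t) = -10. The derivative of acceleration gives jerk: j(t) = 0. We have jerk j(t) = 0. Substituting t = 3: j(3) = 0.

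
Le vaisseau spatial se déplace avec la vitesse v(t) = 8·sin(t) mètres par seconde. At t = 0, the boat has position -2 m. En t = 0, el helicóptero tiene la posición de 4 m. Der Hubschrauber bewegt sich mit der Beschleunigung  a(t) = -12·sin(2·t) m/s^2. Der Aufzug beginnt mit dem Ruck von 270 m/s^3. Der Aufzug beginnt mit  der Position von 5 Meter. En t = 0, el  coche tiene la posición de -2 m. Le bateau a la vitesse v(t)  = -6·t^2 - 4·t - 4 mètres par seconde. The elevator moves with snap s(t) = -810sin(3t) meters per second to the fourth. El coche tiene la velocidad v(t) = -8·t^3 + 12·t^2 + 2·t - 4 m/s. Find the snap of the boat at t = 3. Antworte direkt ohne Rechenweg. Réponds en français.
Le snap à t = 3 est s = 0.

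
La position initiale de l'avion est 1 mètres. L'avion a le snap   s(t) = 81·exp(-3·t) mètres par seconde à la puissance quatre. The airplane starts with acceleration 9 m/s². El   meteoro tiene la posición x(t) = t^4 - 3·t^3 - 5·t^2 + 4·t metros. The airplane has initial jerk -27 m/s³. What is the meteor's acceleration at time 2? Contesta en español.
Partiendo de la posición x(t) = t^4 - 3·t^3 - 5·t^2 + 4·t, tomamos 2 derivadas. La derivada de la posición da la velocidad: v(t) = 4·t^3 - 9·t^2 - 10·t + 4. Derivando la velocidad, obtenemos la aceleración: a(t) = 12·t^2 - 18·t - 10. Usando a(t) = 12·t^2 - 18·t - 10 y sustituyendo t = 2, encontramos a = 2.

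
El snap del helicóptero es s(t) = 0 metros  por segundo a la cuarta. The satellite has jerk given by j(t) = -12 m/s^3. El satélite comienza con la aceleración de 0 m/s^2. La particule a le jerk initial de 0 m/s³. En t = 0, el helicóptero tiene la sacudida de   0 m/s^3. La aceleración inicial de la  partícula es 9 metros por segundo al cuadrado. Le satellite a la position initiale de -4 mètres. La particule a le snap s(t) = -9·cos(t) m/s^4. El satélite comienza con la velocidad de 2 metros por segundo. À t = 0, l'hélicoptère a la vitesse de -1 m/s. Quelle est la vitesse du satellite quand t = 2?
En partant du jerk j(t) = -12, nous prenons 2 primitives. En intégrant le jerk et en utilisant la condition initiale a(0) = 0, nous obtenons a(t) = -12·t. L'intégrale de l'accélération, avec v(0) = 2, donne la vitesse: v(t) = 2 - 6·t^2. De l'équation de la vitesse v(t) = 2 - 6·t^2, nous substituons t = 2 pour obtenir v = -22.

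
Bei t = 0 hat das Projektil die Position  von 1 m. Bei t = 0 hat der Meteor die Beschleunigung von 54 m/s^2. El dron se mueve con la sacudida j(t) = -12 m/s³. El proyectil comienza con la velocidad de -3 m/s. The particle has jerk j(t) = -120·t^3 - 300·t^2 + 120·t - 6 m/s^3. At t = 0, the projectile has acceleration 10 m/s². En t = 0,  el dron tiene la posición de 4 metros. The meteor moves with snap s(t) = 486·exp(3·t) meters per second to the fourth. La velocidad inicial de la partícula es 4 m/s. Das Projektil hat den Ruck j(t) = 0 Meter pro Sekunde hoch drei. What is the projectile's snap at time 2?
We must differentiate our jerk equation j(t) = 0 1 time. Taking d/dt of j(t), we find s(t) = 0. Using s(t) = 0 and substituting t = 2, we find s = 0.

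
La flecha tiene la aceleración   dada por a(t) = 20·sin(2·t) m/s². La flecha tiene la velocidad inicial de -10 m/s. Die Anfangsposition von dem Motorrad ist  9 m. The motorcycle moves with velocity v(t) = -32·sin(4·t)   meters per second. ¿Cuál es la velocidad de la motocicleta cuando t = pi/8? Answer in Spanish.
De la ecuación de la velocidad v(t) = -32·sin(4·t), sustituimos t = pi/8 para obtener v = -32.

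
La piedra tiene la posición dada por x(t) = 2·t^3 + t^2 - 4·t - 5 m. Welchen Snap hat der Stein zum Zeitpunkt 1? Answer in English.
We must differentiate our position equation x(t) = 2·t^3 + t^2 - 4·t - 5 4 times. The derivative of position gives velocity: v(t) = 6·t^2 + 2·t - 4. Differentiating velocity, we get acceleration: a(t) = 12·t + 2. The derivative of acceleration gives jerk: j(t) = 12. Differentiating jerk, we get snap: s(t) = 0. We have snap s(t) = 0. Substituting t = 1: s(1) = 0.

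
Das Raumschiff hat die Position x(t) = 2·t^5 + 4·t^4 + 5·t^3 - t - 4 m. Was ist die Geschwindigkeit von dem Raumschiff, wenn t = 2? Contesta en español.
Para resolver esto, necesitamos tomar 1 derivada de nuestra ecuación de la posición x(t) = 2·t^5 + 4·t^4 + 5·t^3 - t - 4. Tomando d/dt de x(t), encontramos v(t) = 10·t^4 + 16·t^3 + 15·t^2 - 1. Tenemos la velocidad v(t) = 10·t^4 + 16·t^3 + 15·t^2 - 1. Sustituyendo t = 2: v(2) = 347.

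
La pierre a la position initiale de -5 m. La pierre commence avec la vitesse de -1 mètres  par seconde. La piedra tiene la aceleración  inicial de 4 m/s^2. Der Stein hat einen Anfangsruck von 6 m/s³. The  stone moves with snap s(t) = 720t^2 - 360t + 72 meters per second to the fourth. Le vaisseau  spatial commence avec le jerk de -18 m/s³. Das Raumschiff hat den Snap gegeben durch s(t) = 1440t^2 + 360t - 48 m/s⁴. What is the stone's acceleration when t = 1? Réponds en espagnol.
Necesitamos integrar nuestra ecuación del snap s(t) = 720·t^2 - 360·t + 72 2 veces. Integrando el snap y usando la condición inicial j(0) = 6, obtenemos j(t) = 240·t^3 - 180·t^2 + 72·t + 6. La integral de la sacudida es la aceleración. Usando a(0) = 4, obtenemos a(t) = 60·t^4 - 60·t^3 + 36·t^2 + 6·t + 4. De la ecuación de la aceleración a(t) = 60·t^4 - 60·t^3 + 36·t^2 + 6·t + 4, sustituimos t = 1 para obtener a = 46.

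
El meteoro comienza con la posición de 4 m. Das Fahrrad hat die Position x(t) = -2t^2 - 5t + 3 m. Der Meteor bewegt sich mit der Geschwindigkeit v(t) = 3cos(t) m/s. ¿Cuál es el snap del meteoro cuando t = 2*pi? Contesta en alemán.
Ausgehend von der Geschwindigkeit v(t) = 3·cos(t), nehmen wir 3 Ableitungen. Durch Ableiten von der Geschwindigkeit erhalten wir die Beschleunigung: a(t) = -3·sin(t). Die Ableitung von der Beschleunigung ergibt den Ruck: j(t) = -3·cos(t). Mit d/dt von j(t) finden wir s(t) = 3·sin(t). Wir haben den Snap s(t) = 3·sin(t). Durch Einsetzen von t = 2*pi: s(2*pi) = 0.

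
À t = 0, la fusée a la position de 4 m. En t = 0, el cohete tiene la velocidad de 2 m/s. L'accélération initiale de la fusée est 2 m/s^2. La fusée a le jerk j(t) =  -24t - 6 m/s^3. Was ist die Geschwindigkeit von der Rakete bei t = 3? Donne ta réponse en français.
En partant du jerk j(t) = -24·t - 6, nous prenons 2 primitives. En prenant ∫j(t)dt et en appliquant a(0) = 2, nous trouvons a(t) = -12·t^2 - 6·t + 2. En intégrant l'accélération et en utilisant la condition initiale v(0) = 2, nous obtenons v(t) = -4·t^3 - 3·t^2 + 2·t + 2. Nous avons la vitesse v(t) = -4·t^3 - 3·t^2 + 2·t + 2. En substituant t = 3: v(3) = -127.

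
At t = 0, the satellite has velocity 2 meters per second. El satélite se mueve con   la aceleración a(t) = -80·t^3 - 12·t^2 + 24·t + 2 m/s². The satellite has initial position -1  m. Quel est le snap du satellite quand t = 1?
Pour résoudre ceci, nous devons prendre 2 dérivées de notre équation de l'accélération a(t) = -80·t^3 - 12·t^2 + 24·t + 2. En dérivant l'accélération, nous obtenons le jerk: j(t) = -240·t^2 - 24·t + 24. En dérivant le jerk, nous obtenons le snap: s(t) = -480·t - 24. Nous avons le snap s(t) = -480·t - 24. En substituant t = 1: s(1) = -504.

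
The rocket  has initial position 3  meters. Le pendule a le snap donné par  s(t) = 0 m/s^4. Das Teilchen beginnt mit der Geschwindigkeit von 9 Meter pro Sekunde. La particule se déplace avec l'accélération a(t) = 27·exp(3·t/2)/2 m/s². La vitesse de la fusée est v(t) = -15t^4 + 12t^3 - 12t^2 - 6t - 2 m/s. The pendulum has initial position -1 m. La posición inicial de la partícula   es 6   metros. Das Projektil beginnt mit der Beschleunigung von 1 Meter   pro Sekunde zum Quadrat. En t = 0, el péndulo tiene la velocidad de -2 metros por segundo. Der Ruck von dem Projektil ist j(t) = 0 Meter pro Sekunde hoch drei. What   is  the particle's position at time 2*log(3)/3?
Starting from acceleration a(t) = 27·exp(3·t/2)/2, we take 2 antiderivatives. Taking ∫a(t)dt and applying v(0) = 9, we find v(t) = 9·exp(3·t/2). Finding the antiderivative of v(t) and using x(0) = 6: x(t) = 6·exp(3·t/2). We have position x(t) = 6·exp(3·t/2). Substituting t = 2*log(3)/3: x(2*log(3)/3) = 18.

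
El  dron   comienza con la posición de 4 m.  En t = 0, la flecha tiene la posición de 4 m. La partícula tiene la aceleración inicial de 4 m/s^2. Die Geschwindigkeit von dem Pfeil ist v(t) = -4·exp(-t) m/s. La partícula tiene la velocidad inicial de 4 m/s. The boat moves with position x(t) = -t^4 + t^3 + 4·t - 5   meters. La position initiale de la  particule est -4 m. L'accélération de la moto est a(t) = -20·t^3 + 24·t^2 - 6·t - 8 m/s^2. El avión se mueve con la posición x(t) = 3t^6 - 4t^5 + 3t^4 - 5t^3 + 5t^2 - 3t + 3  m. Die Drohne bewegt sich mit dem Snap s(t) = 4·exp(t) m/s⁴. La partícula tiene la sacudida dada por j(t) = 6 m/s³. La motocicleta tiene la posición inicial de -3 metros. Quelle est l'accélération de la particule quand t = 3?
Nous devons intégrer notre équation du jerk j(t) = 6 1 fois. La primitive du jerk est l'accélération. En utilisant a(0) = 4, nous obtenons a(t) = 6·t + 4. En utilisant a(t) = 6·t + 4 et en substituant t = 3, nous trouvons a = 22.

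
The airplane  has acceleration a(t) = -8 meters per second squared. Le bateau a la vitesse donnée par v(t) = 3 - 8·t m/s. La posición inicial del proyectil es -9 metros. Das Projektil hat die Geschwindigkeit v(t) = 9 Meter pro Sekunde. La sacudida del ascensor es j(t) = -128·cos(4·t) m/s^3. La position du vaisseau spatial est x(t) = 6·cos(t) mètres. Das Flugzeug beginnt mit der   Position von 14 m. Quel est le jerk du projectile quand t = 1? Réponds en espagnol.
Para resolver esto, necesitamos tomar 2 derivadas de nuestra ecuación de la velocidad v(t) = 9. Derivando la velocidad, obtenemos la aceleración: a(t) = 0. Tomando d/dt de a(t), encontramos j(t) = 0. Tenemos la sacudida j(t) = 0. Sustituyendo t = 1: j(1) = 0.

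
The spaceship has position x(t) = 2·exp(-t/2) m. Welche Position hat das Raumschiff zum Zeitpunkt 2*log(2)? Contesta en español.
Usando x(t) = 2·exp(-t/2) y sustituyendo t = 2*log(2), encontramos x = 1.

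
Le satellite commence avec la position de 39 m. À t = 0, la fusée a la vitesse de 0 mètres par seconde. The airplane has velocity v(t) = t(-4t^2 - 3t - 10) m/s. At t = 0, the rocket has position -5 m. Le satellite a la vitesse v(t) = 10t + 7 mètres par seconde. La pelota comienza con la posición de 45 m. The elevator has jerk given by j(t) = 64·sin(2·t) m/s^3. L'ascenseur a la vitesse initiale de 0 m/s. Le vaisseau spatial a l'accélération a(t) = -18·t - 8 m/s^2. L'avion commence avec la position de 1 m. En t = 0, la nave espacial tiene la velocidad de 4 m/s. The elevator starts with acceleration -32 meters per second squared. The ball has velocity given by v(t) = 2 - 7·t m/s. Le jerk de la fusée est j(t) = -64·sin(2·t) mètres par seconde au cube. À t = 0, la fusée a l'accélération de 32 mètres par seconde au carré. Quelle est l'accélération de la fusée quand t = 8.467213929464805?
Pour résoudre ceci, nous devons prendre 1 intégrale de notre équation du jerk j(t) = -64·sin(2·t). La primitive du jerk, avec a(0) = 32, donne l'accélération: a(t) = 32·cos(2·t). En utilisant a(t) = 32·cos(2·t) et en substituant t = 8.467213929464805, nous trouvons a = -10.8021668722594.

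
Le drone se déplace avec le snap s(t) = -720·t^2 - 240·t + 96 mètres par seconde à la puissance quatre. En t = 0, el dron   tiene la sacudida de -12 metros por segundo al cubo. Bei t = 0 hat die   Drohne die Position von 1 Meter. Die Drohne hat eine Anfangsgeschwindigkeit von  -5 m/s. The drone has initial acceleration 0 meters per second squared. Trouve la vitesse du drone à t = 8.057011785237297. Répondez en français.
Pour résoudre ceci, nous devons prendre 3 intégrales de notre équation du snap s(t) = -720·t^2 - 240·t + 96. En prenant ∫s(t)dt et en appliquant j(0) = -12, nous trouvons j(t) = -240·t^3 - 120·t^2 + 96·t - 12. La primitive du jerk, avec a(0) = 0, donne l'accélération: a(t) = 4·t·(-15·t^3 - 10·t^2 + 12·t - 3). La primitive de l'accélération est la vitesse. En utilisant v(0) = -5, nous obtenons v(t) = -12·t^5 - 10·t^4 + 16·t^3 - 6·t^2 - 5. De l'équation de la vitesse v(t) = -12·t^5 - 10·t^4 + 16·t^3 - 6·t^2 - 5, nous substituons t = 8.057011785237297 pour obtenir v = -441594.589114846.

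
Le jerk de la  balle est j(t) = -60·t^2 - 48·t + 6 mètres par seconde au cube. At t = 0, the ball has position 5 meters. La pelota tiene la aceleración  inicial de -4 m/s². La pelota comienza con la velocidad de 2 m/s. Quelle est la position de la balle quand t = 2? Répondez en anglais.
To solve this, we need to take 3 integrals of our jerk equation j(t) = -60·t^2 - 48·t + 6. The integral of jerk, with a(0) = -4, gives acceleration: a(t) = -20·t^3 - 24·t^2 + 6·t - 4. Finding the integral of a(t) and using v(0) = 2: v(t) = -5·t^4 - 8·t^3 + 3·t^2 - 4·t + 2. The integral of velocity, with x(0) = 5, gives position: x(t) = -t^5 - 2·t^4 + t^3 - 2·t^2 + 2·t + 5. From the given position equation x(t) = -t^5 - 2·t^4 + t^3 - 2·t^2 + 2·t + 5, we substitute t = 2 to get x = -55.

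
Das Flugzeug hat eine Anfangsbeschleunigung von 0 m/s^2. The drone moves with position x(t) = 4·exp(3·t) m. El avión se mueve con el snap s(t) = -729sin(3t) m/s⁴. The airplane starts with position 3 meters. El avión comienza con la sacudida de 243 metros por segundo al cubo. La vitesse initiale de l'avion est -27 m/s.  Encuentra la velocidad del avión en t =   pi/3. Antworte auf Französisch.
Nous devons intégrer notre équation du snap s(t) = -729·sin(3·t) 3 fois. L'intégrale du snap, avec j(0) = 243, donne le jerk: j(t) = 243·cos(3·t). En intégrant le jerk et en utilisant la condition initiale a(0) = 0, nous obtenons a(t) = 81·sin(3·t). En prenant ∫a(t)dt et en appliquant v(0) = -27, nous trouvons v(t) = -27·cos(3·t). Nous avons la vitesse v(t) = -27·cos(3·t). En substituant t = pi/3: v(pi/3) = 27.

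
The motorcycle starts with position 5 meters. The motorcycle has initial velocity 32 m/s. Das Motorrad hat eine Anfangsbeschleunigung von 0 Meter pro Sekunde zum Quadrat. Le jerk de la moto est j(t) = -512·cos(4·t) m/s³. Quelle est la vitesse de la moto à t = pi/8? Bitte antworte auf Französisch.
Nous devons trouver la primitive de notre équation du jerk j(t) = -512·cos(4·t) 2 fois. L'intégrale du jerk est l'accélération. En utilisant a(0) = 0, nous obtenons a(t) = -128·sin(4·t). En intégrant l'accélération et en utilisant la condition initiale v(0) = 32, nous obtenons v(t) = 32·cos(4·t). De l'équation de la vitesse v(t) = 32·cos(4·t), nous substituons t = pi/8 pour obtenir v = 0.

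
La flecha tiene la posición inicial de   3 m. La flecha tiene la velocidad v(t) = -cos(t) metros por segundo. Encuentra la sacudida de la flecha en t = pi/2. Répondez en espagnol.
Debemos derivar nuestra ecuación de la velocidad v(t) = -cos(t) 2 veces. Tomando d/dt de v(t), encontramos a(t) = sin(t). Tomando d/dt de a(t), encontramos j(t) = cos(t). Usando j(t) = cos(t) y sustituyendo t = pi/2, encontramos j = 0.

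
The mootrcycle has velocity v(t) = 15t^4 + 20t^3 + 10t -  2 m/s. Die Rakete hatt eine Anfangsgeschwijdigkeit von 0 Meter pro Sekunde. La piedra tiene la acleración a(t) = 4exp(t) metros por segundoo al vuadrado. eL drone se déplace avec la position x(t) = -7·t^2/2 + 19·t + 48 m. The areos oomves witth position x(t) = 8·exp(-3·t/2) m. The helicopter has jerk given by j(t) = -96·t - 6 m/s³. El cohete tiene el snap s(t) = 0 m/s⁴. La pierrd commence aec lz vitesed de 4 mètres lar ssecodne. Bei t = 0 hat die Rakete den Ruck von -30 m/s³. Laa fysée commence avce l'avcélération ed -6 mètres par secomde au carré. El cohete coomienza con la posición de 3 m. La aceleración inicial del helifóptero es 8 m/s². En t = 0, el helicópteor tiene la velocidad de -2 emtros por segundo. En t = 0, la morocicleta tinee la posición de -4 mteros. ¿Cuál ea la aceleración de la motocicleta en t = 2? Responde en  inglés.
To solve this, we need to take 1 derivative of our velocity equation v(t) = 15·t^4 + 20·t^3 + 10·t - 2. Differentiating velocity, we get acceleration: a(t) = 60·t^3 + 60·t^2 + 10. Using a(t) = 60·t^3 + 60·t^2 + 10 and substituting t = 2, we find a = 730.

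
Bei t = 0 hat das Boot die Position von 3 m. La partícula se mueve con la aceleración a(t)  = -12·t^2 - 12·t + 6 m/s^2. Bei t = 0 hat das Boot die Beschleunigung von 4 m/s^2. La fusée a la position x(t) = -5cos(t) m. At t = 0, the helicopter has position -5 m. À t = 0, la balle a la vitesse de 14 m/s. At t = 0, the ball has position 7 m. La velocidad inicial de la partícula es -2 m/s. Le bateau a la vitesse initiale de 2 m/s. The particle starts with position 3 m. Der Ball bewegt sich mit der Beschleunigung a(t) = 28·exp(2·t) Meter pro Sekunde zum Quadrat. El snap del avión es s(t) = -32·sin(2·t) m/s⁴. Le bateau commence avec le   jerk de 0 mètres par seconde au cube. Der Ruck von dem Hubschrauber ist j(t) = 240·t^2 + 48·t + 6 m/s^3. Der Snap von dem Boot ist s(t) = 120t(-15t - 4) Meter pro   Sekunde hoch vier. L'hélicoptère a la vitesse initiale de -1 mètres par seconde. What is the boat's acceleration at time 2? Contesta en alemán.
Wir müssen unsere Gleichung für den Snap s(t) = 120·t·(-15·t - 4) 2-mal integrieren. Mit ∫s(t)dt und Anwendung von j(0) = 0, finden wir j(t) = t^2·(-600·t - 240). Mit ∫j(t)dt und Anwendung von a(0) = 4, finden wir a(t) = -150·t^4 - 80·t^3 + 4. Aus der Gleichung für die Beschleunigung a(t) = -150·t^4 - 80·t^3 + 4, setzen wir t = 2 ein und erhalten a = -3036.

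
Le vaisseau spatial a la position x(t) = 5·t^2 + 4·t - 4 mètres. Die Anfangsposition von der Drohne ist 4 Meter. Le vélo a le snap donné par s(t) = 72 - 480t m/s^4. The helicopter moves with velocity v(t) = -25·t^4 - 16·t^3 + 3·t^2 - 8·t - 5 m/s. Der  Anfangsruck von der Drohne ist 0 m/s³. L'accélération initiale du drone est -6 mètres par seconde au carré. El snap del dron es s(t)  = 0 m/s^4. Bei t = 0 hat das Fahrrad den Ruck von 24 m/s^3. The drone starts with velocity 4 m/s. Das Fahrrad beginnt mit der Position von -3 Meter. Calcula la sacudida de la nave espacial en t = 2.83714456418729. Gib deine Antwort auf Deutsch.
Wir müssen unsere Gleichung für die Position x(t) = 5·t^2 + 4·t - 4 3-mal ableiten. Die Ableitung von der Position ergibt die Geschwindigkeit: v(t) = 10·t + 4. Durch Ableiten von der Geschwindigkeit erhalten wir die Beschleunigung: a(t) = 10. Die Ableitung von der Beschleunigung ergibt den Ruck: j(t) = 0. Aus der Gleichung für den Ruck j(t) = 0, setzen wir t = 2.83714456418729 ein und erhalten j = 0.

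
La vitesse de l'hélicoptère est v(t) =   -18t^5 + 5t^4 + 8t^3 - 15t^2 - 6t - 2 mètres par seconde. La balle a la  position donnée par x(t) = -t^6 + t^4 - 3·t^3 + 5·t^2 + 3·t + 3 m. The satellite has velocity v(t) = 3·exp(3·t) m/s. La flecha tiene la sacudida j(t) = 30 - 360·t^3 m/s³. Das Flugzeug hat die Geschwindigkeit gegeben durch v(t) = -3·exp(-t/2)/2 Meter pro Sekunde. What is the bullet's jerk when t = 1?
Starting from position x(t) = -t^6 + t^4 - 3·t^3 + 5·t^2 + 3·t + 3, we take 3 derivatives. Differentiating position, we get velocity: v(t) = -6·t^5 + 4·t^3 - 9·t^2 + 10·t + 3. Taking d/dt of v(t), we find a(t) = -30·t^4 + 12·t^2 - 18·t + 10. Differentiating acceleration, we get jerk: j(t) = -120·t^3 + 24·t - 18. From the given jerk equation j(t) = -120·t^3 + 24·t - 18, we substitute t = 1 to get j = -114.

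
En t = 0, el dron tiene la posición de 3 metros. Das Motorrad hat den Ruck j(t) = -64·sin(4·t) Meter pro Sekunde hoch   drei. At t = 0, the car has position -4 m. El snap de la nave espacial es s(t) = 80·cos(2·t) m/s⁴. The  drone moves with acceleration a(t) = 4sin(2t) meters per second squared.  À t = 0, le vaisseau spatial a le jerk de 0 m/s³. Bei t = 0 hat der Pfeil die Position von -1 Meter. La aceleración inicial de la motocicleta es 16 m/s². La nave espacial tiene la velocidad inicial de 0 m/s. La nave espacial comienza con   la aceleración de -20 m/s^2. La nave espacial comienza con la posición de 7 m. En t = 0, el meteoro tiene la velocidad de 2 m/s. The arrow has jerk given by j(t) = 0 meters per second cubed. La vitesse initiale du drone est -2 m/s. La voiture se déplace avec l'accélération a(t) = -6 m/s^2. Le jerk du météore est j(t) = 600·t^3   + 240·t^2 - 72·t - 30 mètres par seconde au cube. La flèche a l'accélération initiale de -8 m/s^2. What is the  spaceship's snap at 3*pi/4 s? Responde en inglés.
From the given snap equation s(t) = 80·cos(2·t), we substitute t = 3*pi/4 to get s = 0.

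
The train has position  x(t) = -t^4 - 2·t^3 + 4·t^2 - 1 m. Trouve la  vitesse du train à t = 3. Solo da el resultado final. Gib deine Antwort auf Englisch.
At t = 3, v = -138.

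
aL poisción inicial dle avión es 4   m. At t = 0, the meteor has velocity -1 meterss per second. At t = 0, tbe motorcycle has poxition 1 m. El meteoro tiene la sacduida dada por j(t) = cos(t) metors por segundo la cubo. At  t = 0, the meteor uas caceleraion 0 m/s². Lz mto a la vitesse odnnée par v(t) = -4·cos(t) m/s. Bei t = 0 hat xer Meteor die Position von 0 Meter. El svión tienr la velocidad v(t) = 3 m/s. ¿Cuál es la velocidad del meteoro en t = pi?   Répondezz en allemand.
Um dies zu lösen, müssen wir 2 Integrale unserer Gleichung für den Ruck j(t) = cos(t) finden. Durch Integration von dem Ruck und Verwendung der Anfangsbedingung a(0) = 0, erhalten wir a(t) = sin(t). Mit ∫a(t)dt und Anwendung von v(0) = -1, finden wir v(t) = -cos(t). Mit v(t) = -cos(t) und Einsetzen von t = pi, finden wir v = 1.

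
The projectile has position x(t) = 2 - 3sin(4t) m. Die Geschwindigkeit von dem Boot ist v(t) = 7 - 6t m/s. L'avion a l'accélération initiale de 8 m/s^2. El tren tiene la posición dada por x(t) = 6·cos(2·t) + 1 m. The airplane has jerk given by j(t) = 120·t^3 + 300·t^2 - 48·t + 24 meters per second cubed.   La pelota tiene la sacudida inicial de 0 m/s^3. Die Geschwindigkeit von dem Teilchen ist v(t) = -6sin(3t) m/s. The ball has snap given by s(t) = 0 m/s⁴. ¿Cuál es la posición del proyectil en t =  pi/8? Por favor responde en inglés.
Using x(t) = 2 - 3·sin(4·t) and substituting t = pi/8, we find x = -1.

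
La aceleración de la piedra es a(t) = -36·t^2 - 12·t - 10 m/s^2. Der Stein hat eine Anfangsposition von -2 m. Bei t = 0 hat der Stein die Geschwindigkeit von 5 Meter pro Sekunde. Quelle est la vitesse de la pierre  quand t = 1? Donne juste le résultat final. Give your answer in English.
At t = 1, v = -23.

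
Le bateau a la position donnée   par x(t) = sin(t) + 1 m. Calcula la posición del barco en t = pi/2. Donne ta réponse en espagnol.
De la ecuación de la posición x(t) = sin(t) + 1, sustituimos t = pi/2 para obtener x = 2.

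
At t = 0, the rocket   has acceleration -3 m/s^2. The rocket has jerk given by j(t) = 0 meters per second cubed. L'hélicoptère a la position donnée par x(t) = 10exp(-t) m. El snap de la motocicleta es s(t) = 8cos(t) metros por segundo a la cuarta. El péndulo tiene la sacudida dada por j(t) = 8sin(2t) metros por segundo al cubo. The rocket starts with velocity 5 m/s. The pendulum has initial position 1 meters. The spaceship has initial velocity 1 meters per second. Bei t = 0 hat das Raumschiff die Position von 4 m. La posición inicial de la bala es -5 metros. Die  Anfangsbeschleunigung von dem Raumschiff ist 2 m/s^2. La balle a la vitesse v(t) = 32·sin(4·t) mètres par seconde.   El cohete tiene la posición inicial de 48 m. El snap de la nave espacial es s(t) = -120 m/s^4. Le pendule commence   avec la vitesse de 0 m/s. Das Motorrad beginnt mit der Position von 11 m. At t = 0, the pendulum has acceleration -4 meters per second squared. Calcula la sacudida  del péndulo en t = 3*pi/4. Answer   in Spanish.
Tenemos la sacudida j(t) = 8·sin(2·t). Sustituyendo t = 3*pi/4: j(3*pi/4) = -8.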